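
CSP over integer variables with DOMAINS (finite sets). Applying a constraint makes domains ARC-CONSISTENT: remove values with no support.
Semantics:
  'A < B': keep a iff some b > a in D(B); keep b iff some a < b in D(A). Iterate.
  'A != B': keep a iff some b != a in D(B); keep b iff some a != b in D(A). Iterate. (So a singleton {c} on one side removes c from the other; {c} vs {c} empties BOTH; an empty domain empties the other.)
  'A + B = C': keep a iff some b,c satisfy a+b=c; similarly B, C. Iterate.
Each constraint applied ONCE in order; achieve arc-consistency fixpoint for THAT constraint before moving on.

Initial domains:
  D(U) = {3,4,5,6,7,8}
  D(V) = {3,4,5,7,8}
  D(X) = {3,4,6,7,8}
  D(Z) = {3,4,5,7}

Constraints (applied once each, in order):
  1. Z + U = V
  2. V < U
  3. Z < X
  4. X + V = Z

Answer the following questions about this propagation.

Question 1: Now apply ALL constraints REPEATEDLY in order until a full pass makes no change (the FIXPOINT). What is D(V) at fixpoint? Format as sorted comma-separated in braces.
Answer: {}

Derivation:
pass 0 (initial): D(V)={3,4,5,7,8}
pass 1: U {3,4,5,6,7,8}->{}; V {3,4,5,7,8}->{}; X {3,4,6,7,8}->{}; Z {3,4,5,7}->{}
pass 2: no change
Fixpoint after 2 passes: D(V) = {}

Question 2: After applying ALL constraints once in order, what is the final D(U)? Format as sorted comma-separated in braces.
Answer: {}

Derivation:
Constraint 1 (Z + U = V) on D(Z)={3,4,5,7} D(U)={3,4,5,6,7,8} D(V)={3,4,5,7,8}: Z {3,4,5,7}->{3,4,5}; U {3,4,5,6,7,8}->{3,4,5}; V {3,4,5,7,8}->{7,8}
Constraint 2 (V < U) on D(V)={7,8} D(U)={3,4,5}: V {7,8}->{}; U {3,4,5}->{}
Constraint 3 (Z < X) on D(Z)={3,4,5} D(X)={3,4,6,7,8}: X {3,4,6,7,8}->{4,6,7,8}
Constraint 4 (X + V = Z) on D(X)={4,6,7,8} D(V)={} D(Z)={3,4,5}: X {4,6,7,8}->{}; Z {3,4,5}->{}
So after all 4 constraints: D(U) = {}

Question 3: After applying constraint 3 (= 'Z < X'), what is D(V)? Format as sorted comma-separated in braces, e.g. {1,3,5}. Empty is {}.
Constraint 1 (Z + U = V) on D(Z)={3,4,5,7} D(U)={3,4,5,6,7,8} D(V)={3,4,5,7,8}: Z {3,4,5,7}->{3,4,5}; U {3,4,5,6,7,8}->{3,4,5}; V {3,4,5,7,8}->{7,8}
Constraint 2 (V < U) on D(V)={7,8} D(U)={3,4,5}: V {7,8}->{}; U {3,4,5}->{}
Constraint 3 (Z < X) on D(Z)={3,4,5} D(X)={3,4,6,7,8}: X {3,4,6,7,8}->{4,6,7,8}
So after constraint 3: D(V) = {}

Answer: {}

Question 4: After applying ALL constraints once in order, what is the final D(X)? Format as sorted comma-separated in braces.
Answer: {}

Derivation:
Constraint 1 (Z + U = V) on D(Z)={3,4,5,7} D(U)={3,4,5,6,7,8} D(V)={3,4,5,7,8}: Z {3,4,5,7}->{3,4,5}; U {3,4,5,6,7,8}->{3,4,5}; V {3,4,5,7,8}->{7,8}
Constraint 2 (V < U) on D(V)={7,8} D(U)={3,4,5}: V {7,8}->{}; U {3,4,5}->{}
Constraint 3 (Z < X) on D(Z)={3,4,5} D(X)={3,4,6,7,8}: X {3,4,6,7,8}->{4,6,7,8}
Constraint 4 (X + V = Z) on D(X)={4,6,7,8} D(V)={} D(Z)={3,4,5}: X {4,6,7,8}->{}; Z {3,4,5}->{}
So after all 4 constraints: D(X) = {}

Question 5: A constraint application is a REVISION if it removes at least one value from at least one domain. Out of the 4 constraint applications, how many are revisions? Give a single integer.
Constraint 1 (Z + U = V) on D(Z)={3,4,5,7} D(U)={3,4,5,6,7,8} D(V)={3,4,5,7,8}: Z {3,4,5,7}->{3,4,5}; U {3,4,5,6,7,8}->{3,4,5}; V {3,4,5,7,8}->{7,8} => REVISION
Constraint 2 (V < U) on D(V)={7,8} D(U)={3,4,5}: V {7,8}->{}; U {3,4,5}->{} => REVISION
Constraint 3 (Z < X) on D(Z)={3,4,5} D(X)={3,4,6,7,8}: X {3,4,6,7,8}->{4,6,7,8} => REVISION
Constraint 4 (X + V = Z) on D(X)={4,6,7,8} D(V)={} D(Z)={3,4,5}: X {4,6,7,8}->{}; Z {3,4,5}->{} => REVISION
Total revisions = 4

Answer: 4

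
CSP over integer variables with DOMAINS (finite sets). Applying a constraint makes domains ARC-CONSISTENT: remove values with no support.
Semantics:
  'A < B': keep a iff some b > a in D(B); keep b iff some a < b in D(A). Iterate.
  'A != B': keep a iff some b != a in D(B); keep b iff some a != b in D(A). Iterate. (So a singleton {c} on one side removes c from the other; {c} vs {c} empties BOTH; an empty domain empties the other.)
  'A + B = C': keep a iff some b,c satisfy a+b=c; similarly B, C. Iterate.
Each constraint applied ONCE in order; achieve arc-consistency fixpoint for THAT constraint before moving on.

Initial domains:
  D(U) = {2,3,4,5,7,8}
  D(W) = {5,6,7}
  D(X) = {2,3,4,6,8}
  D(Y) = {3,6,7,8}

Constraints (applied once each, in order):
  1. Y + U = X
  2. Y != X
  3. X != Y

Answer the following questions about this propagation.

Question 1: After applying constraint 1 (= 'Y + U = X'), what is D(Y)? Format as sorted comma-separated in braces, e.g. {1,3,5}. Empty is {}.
Answer: {3,6}

Derivation:
Constraint 1 (Y + U = X) on D(Y)={3,6,7,8} D(U)={2,3,4,5,7,8} D(X)={2,3,4,6,8}: Y {3,6,7,8}->{3,6}; U {2,3,4,5,7,8}->{2,3,5}; X {2,3,4,6,8}->{6,8}
So after constraint 1: D(Y) = {3,6}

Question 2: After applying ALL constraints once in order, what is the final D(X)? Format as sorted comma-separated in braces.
Answer: {6,8}

Derivation:
Constraint 1 (Y + U = X) on D(Y)={3,6,7,8} D(U)={2,3,4,5,7,8} D(X)={2,3,4,6,8}: Y {3,6,7,8}->{3,6}; U {2,3,4,5,7,8}->{2,3,5}; X {2,3,4,6,8}->{6,8}
Constraint 2 (Y != X) on D(Y)={3,6} D(X)={6,8}: no change
Constraint 3 (X != Y) on D(X)={6,8} D(Y)={3,6}: no change
So after all 3 constraints: D(X) = {6,8}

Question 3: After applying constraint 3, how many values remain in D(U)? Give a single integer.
Answer: 3

Derivation:
Constraint 1 (Y + U = X) on D(Y)={3,6,7,8} D(U)={2,3,4,5,7,8} D(X)={2,3,4,6,8}: Y {3,6,7,8}->{3,6}; U {2,3,4,5,7,8}->{2,3,5}; X {2,3,4,6,8}->{6,8}
Constraint 2 (Y != X) on D(Y)={3,6} D(X)={6,8}: no change
Constraint 3 (X != Y) on D(X)={6,8} D(Y)={3,6}: no change
So after constraint 3: D(U)={2,3,5}, size = 3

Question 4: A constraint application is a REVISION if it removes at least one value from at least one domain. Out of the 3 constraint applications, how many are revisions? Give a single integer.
Constraint 1 (Y + U = X) on D(Y)={3,6,7,8} D(U)={2,3,4,5,7,8} D(X)={2,3,4,6,8}: Y {3,6,7,8}->{3,6}; U {2,3,4,5,7,8}->{2,3,5}; X {2,3,4,6,8}->{6,8} => REVISION
Constraint 2 (Y != X) on D(Y)={3,6} D(X)={6,8}: no change => not a revision
Constraint 3 (X != Y) on D(X)={6,8} D(Y)={3,6}: no change => not a revision
Total revisions = 1

Answer: 1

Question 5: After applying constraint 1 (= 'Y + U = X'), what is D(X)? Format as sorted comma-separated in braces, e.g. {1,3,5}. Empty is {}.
Answer: {6,8}

Derivation:
Constraint 1 (Y + U = X) on D(Y)={3,6,7,8} D(U)={2,3,4,5,7,8} D(X)={2,3,4,6,8}: Y {3,6,7,8}->{3,6}; U {2,3,4,5,7,8}->{2,3,5}; X {2,3,4,6,8}->{6,8}
So after constraint 1: D(X) = {6,8}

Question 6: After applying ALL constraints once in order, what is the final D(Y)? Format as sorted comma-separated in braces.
Answer: {3,6}

Derivation:
Constraint 1 (Y + U = X) on D(Y)={3,6,7,8} D(U)={2,3,4,5,7,8} D(X)={2,3,4,6,8}: Y {3,6,7,8}->{3,6}; U {2,3,4,5,7,8}->{2,3,5}; X {2,3,4,6,8}->{6,8}
Constraint 2 (Y != X) on D(Y)={3,6} D(X)={6,8}: no change
Constraint 3 (X != Y) on D(X)={6,8} D(Y)={3,6}: no change
So after all 3 constraints: D(Y) = {3,6}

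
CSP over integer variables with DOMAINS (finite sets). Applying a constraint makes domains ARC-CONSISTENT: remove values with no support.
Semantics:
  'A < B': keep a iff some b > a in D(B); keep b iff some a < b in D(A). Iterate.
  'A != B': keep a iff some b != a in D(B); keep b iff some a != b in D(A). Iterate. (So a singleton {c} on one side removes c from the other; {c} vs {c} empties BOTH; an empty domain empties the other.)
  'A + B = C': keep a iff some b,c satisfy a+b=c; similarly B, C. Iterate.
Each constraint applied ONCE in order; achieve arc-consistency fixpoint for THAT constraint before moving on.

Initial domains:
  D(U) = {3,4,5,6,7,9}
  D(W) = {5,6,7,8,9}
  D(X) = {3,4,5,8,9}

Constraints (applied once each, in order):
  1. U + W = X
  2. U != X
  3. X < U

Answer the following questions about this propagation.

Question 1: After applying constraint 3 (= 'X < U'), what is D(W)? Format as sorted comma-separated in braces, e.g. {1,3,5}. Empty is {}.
Answer: {5,6}

Derivation:
Constraint 1 (U + W = X) on D(U)={3,4,5,6,7,9} D(W)={5,6,7,8,9} D(X)={3,4,5,8,9}: U {3,4,5,6,7,9}->{3,4}; W {5,6,7,8,9}->{5,6}; X {3,4,5,8,9}->{8,9}
Constraint 2 (U != X) on D(U)={3,4} D(X)={8,9}: no change
Constraint 3 (X < U) on D(X)={8,9} D(U)={3,4}: X {8,9}->{}; U {3,4}->{}
So after constraint 3: D(W) = {5,6}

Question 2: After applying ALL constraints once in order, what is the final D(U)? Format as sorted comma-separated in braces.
Answer: {}

Derivation:
Constraint 1 (U + W = X) on D(U)={3,4,5,6,7,9} D(W)={5,6,7,8,9} D(X)={3,4,5,8,9}: U {3,4,5,6,7,9}->{3,4}; W {5,6,7,8,9}->{5,6}; X {3,4,5,8,9}->{8,9}
Constraint 2 (U != X) on D(U)={3,4} D(X)={8,9}: no change
Constraint 3 (X < U) on D(X)={8,9} D(U)={3,4}: X {8,9}->{}; U {3,4}->{}
So after all 3 constraints: D(U) = {}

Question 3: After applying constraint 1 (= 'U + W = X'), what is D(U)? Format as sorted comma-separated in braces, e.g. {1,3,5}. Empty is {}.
Constraint 1 (U + W = X) on D(U)={3,4,5,6,7,9} D(W)={5,6,7,8,9} D(X)={3,4,5,8,9}: U {3,4,5,6,7,9}->{3,4}; W {5,6,7,8,9}->{5,6}; X {3,4,5,8,9}->{8,9}
So after constraint 1: D(U) = {3,4}

Answer: {3,4}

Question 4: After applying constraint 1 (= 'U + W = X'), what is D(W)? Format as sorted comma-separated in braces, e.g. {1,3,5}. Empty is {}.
Constraint 1 (U + W = X) on D(U)={3,4,5,6,7,9} D(W)={5,6,7,8,9} D(X)={3,4,5,8,9}: U {3,4,5,6,7,9}->{3,4}; W {5,6,7,8,9}->{5,6}; X {3,4,5,8,9}->{8,9}
So after constraint 1: D(W) = {5,6}

Answer: {5,6}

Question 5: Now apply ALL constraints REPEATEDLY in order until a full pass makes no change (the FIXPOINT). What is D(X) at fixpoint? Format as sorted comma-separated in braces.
Answer: {}

Derivation:
pass 0 (initial): D(X)={3,4,5,8,9}
pass 1: U {3,4,5,6,7,9}->{}; W {5,6,7,8,9}->{5,6}; X {3,4,5,8,9}->{}
pass 2: W {5,6}->{}
pass 3: no change
Fixpoint after 3 passes: D(X) = {}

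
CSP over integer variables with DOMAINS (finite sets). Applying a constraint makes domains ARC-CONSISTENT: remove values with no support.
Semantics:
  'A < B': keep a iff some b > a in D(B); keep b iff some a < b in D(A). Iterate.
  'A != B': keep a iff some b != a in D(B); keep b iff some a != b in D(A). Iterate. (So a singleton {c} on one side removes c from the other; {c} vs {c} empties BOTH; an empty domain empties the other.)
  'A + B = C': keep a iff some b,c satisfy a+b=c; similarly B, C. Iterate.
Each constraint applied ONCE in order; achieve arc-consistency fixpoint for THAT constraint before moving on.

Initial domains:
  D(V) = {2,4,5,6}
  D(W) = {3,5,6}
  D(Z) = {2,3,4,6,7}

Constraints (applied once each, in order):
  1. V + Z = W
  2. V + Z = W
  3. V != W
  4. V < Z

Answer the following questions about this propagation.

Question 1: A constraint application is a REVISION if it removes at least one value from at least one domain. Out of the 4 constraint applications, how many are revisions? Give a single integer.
Answer: 2

Derivation:
Constraint 1 (V + Z = W) on D(V)={2,4,5,6} D(Z)={2,3,4,6,7} D(W)={3,5,6}: V {2,4,5,6}->{2,4}; Z {2,3,4,6,7}->{2,3,4}; W {3,5,6}->{5,6} => REVISION
Constraint 2 (V + Z = W) on D(V)={2,4} D(Z)={2,3,4} D(W)={5,6}: no change => not a revision
Constraint 3 (V != W) on D(V)={2,4} D(W)={5,6}: no change => not a revision
Constraint 4 (V < Z) on D(V)={2,4} D(Z)={2,3,4}: V {2,4}->{2}; Z {2,3,4}->{3,4} => REVISION
Total revisions = 2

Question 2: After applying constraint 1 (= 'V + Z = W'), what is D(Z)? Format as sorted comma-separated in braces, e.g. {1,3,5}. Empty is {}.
Constraint 1 (V + Z = W) on D(V)={2,4,5,6} D(Z)={2,3,4,6,7} D(W)={3,5,6}: V {2,4,5,6}->{2,4}; Z {2,3,4,6,7}->{2,3,4}; W {3,5,6}->{5,6}
So after constraint 1: D(Z) = {2,3,4}

Answer: {2,3,4}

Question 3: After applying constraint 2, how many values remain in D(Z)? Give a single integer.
Answer: 3

Derivation:
Constraint 1 (V + Z = W) on D(V)={2,4,5,6} D(Z)={2,3,4,6,7} D(W)={3,5,6}: V {2,4,5,6}->{2,4}; Z {2,3,4,6,7}->{2,3,4}; W {3,5,6}->{5,6}
Constraint 2 (V + Z = W) on D(V)={2,4} D(Z)={2,3,4} D(W)={5,6}: no change
So after constraint 2: D(Z)={2,3,4}, size = 3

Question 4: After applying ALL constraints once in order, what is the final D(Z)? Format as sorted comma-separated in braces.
Answer: {3,4}

Derivation:
Constraint 1 (V + Z = W) on D(V)={2,4,5,6} D(Z)={2,3,4,6,7} D(W)={3,5,6}: V {2,4,5,6}->{2,4}; Z {2,3,4,6,7}->{2,3,4}; W {3,5,6}->{5,6}
Constraint 2 (V + Z = W) on D(V)={2,4} D(Z)={2,3,4} D(W)={5,6}: no change
Constraint 3 (V != W) on D(V)={2,4} D(W)={5,6}: no change
Constraint 4 (V < Z) on D(V)={2,4} D(Z)={2,3,4}: V {2,4}->{2}; Z {2,3,4}->{3,4}
So after all 4 constraints: D(Z) = {3,4}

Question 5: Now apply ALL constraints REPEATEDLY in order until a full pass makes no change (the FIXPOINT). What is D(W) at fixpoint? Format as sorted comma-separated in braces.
Answer: {5,6}

Derivation:
pass 0 (initial): D(W)={3,5,6}
pass 1: V {2,4,5,6}->{2}; W {3,5,6}->{5,6}; Z {2,3,4,6,7}->{3,4}
pass 2: no change
Fixpoint after 2 passes: D(W) = {5,6}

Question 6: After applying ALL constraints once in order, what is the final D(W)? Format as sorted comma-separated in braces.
Constraint 1 (V + Z = W) on D(V)={2,4,5,6} D(Z)={2,3,4,6,7} D(W)={3,5,6}: V {2,4,5,6}->{2,4}; Z {2,3,4,6,7}->{2,3,4}; W {3,5,6}->{5,6}
Constraint 2 (V + Z = W) on D(V)={2,4} D(Z)={2,3,4} D(W)={5,6}: no change
Constraint 3 (V != W) on D(V)={2,4} D(W)={5,6}: no change
Constraint 4 (V < Z) on D(V)={2,4} D(Z)={2,3,4}: V {2,4}->{2}; Z {2,3,4}->{3,4}
So after all 4 constraints: D(W) = {5,6}

Answer: {5,6}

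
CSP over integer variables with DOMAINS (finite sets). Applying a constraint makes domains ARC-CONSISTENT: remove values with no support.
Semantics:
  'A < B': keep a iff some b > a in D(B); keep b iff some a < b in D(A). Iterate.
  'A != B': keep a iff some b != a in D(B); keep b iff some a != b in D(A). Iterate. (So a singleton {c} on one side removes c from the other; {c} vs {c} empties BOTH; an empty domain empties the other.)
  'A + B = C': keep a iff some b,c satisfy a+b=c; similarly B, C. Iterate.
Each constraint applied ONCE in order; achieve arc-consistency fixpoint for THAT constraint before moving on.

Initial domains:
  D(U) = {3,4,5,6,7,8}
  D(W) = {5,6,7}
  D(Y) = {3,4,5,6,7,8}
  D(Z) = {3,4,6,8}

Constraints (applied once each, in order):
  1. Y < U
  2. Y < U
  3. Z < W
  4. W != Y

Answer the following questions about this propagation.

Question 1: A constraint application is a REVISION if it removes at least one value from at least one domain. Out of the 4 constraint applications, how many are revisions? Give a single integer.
Constraint 1 (Y < U) on D(Y)={3,4,5,6,7,8} D(U)={3,4,5,6,7,8}: Y {3,4,5,6,7,8}->{3,4,5,6,7}; U {3,4,5,6,7,8}->{4,5,6,7,8} => REVISION
Constraint 2 (Y < U) on D(Y)={3,4,5,6,7} D(U)={4,5,6,7,8}: no change => not a revision
Constraint 3 (Z < W) on D(Z)={3,4,6,8} D(W)={5,6,7}: Z {3,4,6,8}->{3,4,6} => REVISION
Constraint 4 (W != Y) on D(W)={5,6,7} D(Y)={3,4,5,6,7}: no change => not a revision
Total revisions = 2

Answer: 2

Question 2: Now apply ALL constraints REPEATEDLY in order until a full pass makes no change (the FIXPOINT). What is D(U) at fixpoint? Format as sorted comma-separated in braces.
pass 0 (initial): D(U)={3,4,5,6,7,8}
pass 1: U {3,4,5,6,7,8}->{4,5,6,7,8}; Y {3,4,5,6,7,8}->{3,4,5,6,7}; Z {3,4,6,8}->{3,4,6}
pass 2: no change
Fixpoint after 2 passes: D(U) = {4,5,6,7,8}

Answer: {4,5,6,7,8}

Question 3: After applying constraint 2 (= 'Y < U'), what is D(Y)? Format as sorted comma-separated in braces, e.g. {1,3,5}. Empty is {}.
Answer: {3,4,5,6,7}

Derivation:
Constraint 1 (Y < U) on D(Y)={3,4,5,6,7,8} D(U)={3,4,5,6,7,8}: Y {3,4,5,6,7,8}->{3,4,5,6,7}; U {3,4,5,6,7,8}->{4,5,6,7,8}
Constraint 2 (Y < U) on D(Y)={3,4,5,6,7} D(U)={4,5,6,7,8}: no change
So after constraint 2: D(Y) = {3,4,5,6,7}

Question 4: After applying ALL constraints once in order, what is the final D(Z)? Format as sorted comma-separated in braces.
Answer: {3,4,6}

Derivation:
Constraint 1 (Y < U) on D(Y)={3,4,5,6,7,8} D(U)={3,4,5,6,7,8}: Y {3,4,5,6,7,8}->{3,4,5,6,7}; U {3,4,5,6,7,8}->{4,5,6,7,8}
Constraint 2 (Y < U) on D(Y)={3,4,5,6,7} D(U)={4,5,6,7,8}: no change
Constraint 3 (Z < W) on D(Z)={3,4,6,8} D(W)={5,6,7}: Z {3,4,6,8}->{3,4,6}
Constraint 4 (W != Y) on D(W)={5,6,7} D(Y)={3,4,5,6,7}: no change
So after all 4 constraints: D(Z) = {3,4,6}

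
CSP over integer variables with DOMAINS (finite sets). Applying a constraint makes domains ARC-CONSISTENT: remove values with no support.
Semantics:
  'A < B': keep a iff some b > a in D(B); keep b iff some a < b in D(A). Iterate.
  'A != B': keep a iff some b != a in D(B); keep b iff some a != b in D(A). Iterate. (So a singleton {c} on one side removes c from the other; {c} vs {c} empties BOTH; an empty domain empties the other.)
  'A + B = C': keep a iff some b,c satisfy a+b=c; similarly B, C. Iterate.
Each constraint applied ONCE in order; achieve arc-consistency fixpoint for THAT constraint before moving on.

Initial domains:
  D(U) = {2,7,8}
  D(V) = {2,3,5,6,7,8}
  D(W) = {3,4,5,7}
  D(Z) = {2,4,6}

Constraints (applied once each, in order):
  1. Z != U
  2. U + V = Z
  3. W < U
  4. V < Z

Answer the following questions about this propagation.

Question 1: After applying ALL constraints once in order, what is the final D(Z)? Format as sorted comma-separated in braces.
Constraint 1 (Z != U) on D(Z)={2,4,6} D(U)={2,7,8}: no change
Constraint 2 (U + V = Z) on D(U)={2,7,8} D(V)={2,3,5,6,7,8} D(Z)={2,4,6}: U {2,7,8}->{2}; V {2,3,5,6,7,8}->{2}; Z {2,4,6}->{4}
Constraint 3 (W < U) on D(W)={3,4,5,7} D(U)={2}: W {3,4,5,7}->{}; U {2}->{}
Constraint 4 (V < Z) on D(V)={2} D(Z)={4}: no change
So after all 4 constraints: D(Z) = {4}

Answer: {4}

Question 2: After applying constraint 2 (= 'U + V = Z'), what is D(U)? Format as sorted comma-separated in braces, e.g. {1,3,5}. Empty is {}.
Answer: {2}

Derivation:
Constraint 1 (Z != U) on D(Z)={2,4,6} D(U)={2,7,8}: no change
Constraint 2 (U + V = Z) on D(U)={2,7,8} D(V)={2,3,5,6,7,8} D(Z)={2,4,6}: U {2,7,8}->{2}; V {2,3,5,6,7,8}->{2}; Z {2,4,6}->{4}
So after constraint 2: D(U) = {2}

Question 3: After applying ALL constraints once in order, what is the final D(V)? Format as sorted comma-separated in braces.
Constraint 1 (Z != U) on D(Z)={2,4,6} D(U)={2,7,8}: no change
Constraint 2 (U + V = Z) on D(U)={2,7,8} D(V)={2,3,5,6,7,8} D(Z)={2,4,6}: U {2,7,8}->{2}; V {2,3,5,6,7,8}->{2}; Z {2,4,6}->{4}
Constraint 3 (W < U) on D(W)={3,4,5,7} D(U)={2}: W {3,4,5,7}->{}; U {2}->{}
Constraint 4 (V < Z) on D(V)={2} D(Z)={4}: no change
So after all 4 constraints: D(V) = {2}

Answer: {2}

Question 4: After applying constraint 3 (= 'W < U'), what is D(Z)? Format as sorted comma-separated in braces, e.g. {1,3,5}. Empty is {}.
Answer: {4}

Derivation:
Constraint 1 (Z != U) on D(Z)={2,4,6} D(U)={2,7,8}: no change
Constraint 2 (U + V = Z) on D(U)={2,7,8} D(V)={2,3,5,6,7,8} D(Z)={2,4,6}: U {2,7,8}->{2}; V {2,3,5,6,7,8}->{2}; Z {2,4,6}->{4}
Constraint 3 (W < U) on D(W)={3,4,5,7} D(U)={2}: W {3,4,5,7}->{}; U {2}->{}
So after constraint 3: D(Z) = {4}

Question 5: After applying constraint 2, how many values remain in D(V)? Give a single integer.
Constraint 1 (Z != U) on D(Z)={2,4,6} D(U)={2,7,8}: no change
Constraint 2 (U + V = Z) on D(U)={2,7,8} D(V)={2,3,5,6,7,8} D(Z)={2,4,6}: U {2,7,8}->{2}; V {2,3,5,6,7,8}->{2}; Z {2,4,6}->{4}
So after constraint 2: D(V)={2}, size = 1

Answer: 1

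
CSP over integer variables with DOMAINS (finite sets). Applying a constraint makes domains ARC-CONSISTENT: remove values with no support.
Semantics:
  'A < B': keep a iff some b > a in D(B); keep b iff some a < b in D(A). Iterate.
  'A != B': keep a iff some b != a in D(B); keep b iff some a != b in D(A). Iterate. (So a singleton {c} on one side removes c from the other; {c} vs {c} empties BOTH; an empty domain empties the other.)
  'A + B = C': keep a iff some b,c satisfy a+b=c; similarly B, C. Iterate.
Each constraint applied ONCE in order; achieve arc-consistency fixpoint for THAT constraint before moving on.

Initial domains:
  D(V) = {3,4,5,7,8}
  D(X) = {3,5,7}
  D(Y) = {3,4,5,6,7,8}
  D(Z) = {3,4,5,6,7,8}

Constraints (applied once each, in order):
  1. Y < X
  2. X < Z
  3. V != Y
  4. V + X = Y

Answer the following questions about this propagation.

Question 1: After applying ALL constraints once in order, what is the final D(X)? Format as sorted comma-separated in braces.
Constraint 1 (Y < X) on D(Y)={3,4,5,6,7,8} D(X)={3,5,7}: Y {3,4,5,6,7,8}->{3,4,5,6}; X {3,5,7}->{5,7}
Constraint 2 (X < Z) on D(X)={5,7} D(Z)={3,4,5,6,7,8}: Z {3,4,5,6,7,8}->{6,7,8}
Constraint 3 (V != Y) on D(V)={3,4,5,7,8} D(Y)={3,4,5,6}: no change
Constraint 4 (V + X = Y) on D(V)={3,4,5,7,8} D(X)={5,7} D(Y)={3,4,5,6}: V {3,4,5,7,8}->{}; X {5,7}->{}; Y {3,4,5,6}->{}
So after all 4 constraints: D(X) = {}

Answer: {}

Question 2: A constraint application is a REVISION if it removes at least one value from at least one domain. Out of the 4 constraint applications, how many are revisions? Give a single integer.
Constraint 1 (Y < X) on D(Y)={3,4,5,6,7,8} D(X)={3,5,7}: Y {3,4,5,6,7,8}->{3,4,5,6}; X {3,5,7}->{5,7} => REVISION
Constraint 2 (X < Z) on D(X)={5,7} D(Z)={3,4,5,6,7,8}: Z {3,4,5,6,7,8}->{6,7,8} => REVISION
Constraint 3 (V != Y) on D(V)={3,4,5,7,8} D(Y)={3,4,5,6}: no change => not a revision
Constraint 4 (V + X = Y) on D(V)={3,4,5,7,8} D(X)={5,7} D(Y)={3,4,5,6}: V {3,4,5,7,8}->{}; X {5,7}->{}; Y {3,4,5,6}->{} => REVISION
Total revisions = 3

Answer: 3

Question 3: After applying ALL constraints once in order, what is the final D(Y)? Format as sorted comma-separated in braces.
Answer: {}

Derivation:
Constraint 1 (Y < X) on D(Y)={3,4,5,6,7,8} D(X)={3,5,7}: Y {3,4,5,6,7,8}->{3,4,5,6}; X {3,5,7}->{5,7}
Constraint 2 (X < Z) on D(X)={5,7} D(Z)={3,4,5,6,7,8}: Z {3,4,5,6,7,8}->{6,7,8}
Constraint 3 (V != Y) on D(V)={3,4,5,7,8} D(Y)={3,4,5,6}: no change
Constraint 4 (V + X = Y) on D(V)={3,4,5,7,8} D(X)={5,7} D(Y)={3,4,5,6}: V {3,4,5,7,8}->{}; X {5,7}->{}; Y {3,4,5,6}->{}
So after all 4 constraints: D(Y) = {}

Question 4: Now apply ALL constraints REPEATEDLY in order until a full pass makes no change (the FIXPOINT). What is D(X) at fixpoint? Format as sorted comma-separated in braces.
pass 0 (initial): D(X)={3,5,7}
pass 1: V {3,4,5,7,8}->{}; X {3,5,7}->{}; Y {3,4,5,6,7,8}->{}; Z {3,4,5,6,7,8}->{6,7,8}
pass 2: Z {6,7,8}->{}
pass 3: no change
Fixpoint after 3 passes: D(X) = {}

Answer: {}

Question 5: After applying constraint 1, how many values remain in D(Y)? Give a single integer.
Constraint 1 (Y < X) on D(Y)={3,4,5,6,7,8} D(X)={3,5,7}: Y {3,4,5,6,7,8}->{3,4,5,6}; X {3,5,7}->{5,7}
So after constraint 1: D(Y)={3,4,5,6}, size = 4

Answer: 4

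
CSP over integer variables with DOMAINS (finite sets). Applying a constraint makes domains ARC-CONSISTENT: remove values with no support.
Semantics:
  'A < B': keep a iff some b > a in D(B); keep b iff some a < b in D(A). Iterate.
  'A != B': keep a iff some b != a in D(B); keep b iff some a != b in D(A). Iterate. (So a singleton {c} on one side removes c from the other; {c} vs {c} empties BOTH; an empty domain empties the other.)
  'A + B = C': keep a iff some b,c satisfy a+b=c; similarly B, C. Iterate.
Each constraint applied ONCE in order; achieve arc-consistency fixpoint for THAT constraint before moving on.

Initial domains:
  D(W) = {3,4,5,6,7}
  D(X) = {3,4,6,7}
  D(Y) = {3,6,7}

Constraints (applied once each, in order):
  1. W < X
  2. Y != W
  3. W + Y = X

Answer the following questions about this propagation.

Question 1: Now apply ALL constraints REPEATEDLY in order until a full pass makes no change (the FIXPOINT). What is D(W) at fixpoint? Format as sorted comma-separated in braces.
Answer: {4}

Derivation:
pass 0 (initial): D(W)={3,4,5,6,7}
pass 1: W {3,4,5,6,7}->{3,4}; X {3,4,6,7}->{6,7}; Y {3,6,7}->{3}
pass 2: W {3,4}->{4}; X {6,7}->{7}
pass 3: no change
Fixpoint after 3 passes: D(W) = {4}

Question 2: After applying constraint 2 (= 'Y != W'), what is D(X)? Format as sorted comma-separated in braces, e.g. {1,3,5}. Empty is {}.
Constraint 1 (W < X) on D(W)={3,4,5,6,7} D(X)={3,4,6,7}: W {3,4,5,6,7}->{3,4,5,6}; X {3,4,6,7}->{4,6,7}
Constraint 2 (Y != W) on D(Y)={3,6,7} D(W)={3,4,5,6}: no change
So after constraint 2: D(X) = {4,6,7}

Answer: {4,6,7}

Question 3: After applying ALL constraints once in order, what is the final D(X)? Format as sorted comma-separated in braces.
Constraint 1 (W < X) on D(W)={3,4,5,6,7} D(X)={3,4,6,7}: W {3,4,5,6,7}->{3,4,5,6}; X {3,4,6,7}->{4,6,7}
Constraint 2 (Y != W) on D(Y)={3,6,7} D(W)={3,4,5,6}: no change
Constraint 3 (W + Y = X) on D(W)={3,4,5,6} D(Y)={3,6,7} D(X)={4,6,7}: W {3,4,5,6}->{3,4}; Y {3,6,7}->{3}; X {4,6,7}->{6,7}
So after all 3 constraints: D(X) = {6,7}

Answer: {6,7}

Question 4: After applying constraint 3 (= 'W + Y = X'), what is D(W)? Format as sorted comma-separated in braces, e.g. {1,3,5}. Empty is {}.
Answer: {3,4}

Derivation:
Constraint 1 (W < X) on D(W)={3,4,5,6,7} D(X)={3,4,6,7}: W {3,4,5,6,7}->{3,4,5,6}; X {3,4,6,7}->{4,6,7}
Constraint 2 (Y != W) on D(Y)={3,6,7} D(W)={3,4,5,6}: no change
Constraint 3 (W + Y = X) on D(W)={3,4,5,6} D(Y)={3,6,7} D(X)={4,6,7}: W {3,4,5,6}->{3,4}; Y {3,6,7}->{3}; X {4,6,7}->{6,7}
So after constraint 3: D(W) = {3,4}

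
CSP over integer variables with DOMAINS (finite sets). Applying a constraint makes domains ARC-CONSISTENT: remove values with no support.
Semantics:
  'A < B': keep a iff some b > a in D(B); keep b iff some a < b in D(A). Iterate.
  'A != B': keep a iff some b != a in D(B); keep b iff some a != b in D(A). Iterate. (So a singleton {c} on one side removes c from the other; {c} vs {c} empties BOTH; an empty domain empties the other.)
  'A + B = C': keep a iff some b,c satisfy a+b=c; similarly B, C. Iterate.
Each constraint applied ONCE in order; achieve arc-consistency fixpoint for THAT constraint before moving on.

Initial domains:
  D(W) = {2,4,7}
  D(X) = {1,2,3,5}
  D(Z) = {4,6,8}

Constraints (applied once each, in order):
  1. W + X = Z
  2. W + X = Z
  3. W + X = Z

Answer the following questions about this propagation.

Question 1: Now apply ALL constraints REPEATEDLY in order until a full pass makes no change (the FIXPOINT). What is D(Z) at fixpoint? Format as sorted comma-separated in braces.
pass 0 (initial): D(Z)={4,6,8}
pass 1: X {1,2,3,5}->{1,2}
pass 2: no change
Fixpoint after 2 passes: D(Z) = {4,6,8}

Answer: {4,6,8}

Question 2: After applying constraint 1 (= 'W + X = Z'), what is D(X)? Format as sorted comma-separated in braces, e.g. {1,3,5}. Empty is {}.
Constraint 1 (W + X = Z) on D(W)={2,4,7} D(X)={1,2,3,5} D(Z)={4,6,8}: X {1,2,3,5}->{1,2}
So after constraint 1: D(X) = {1,2}

Answer: {1,2}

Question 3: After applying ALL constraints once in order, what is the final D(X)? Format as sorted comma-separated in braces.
Constraint 1 (W + X = Z) on D(W)={2,4,7} D(X)={1,2,3,5} D(Z)={4,6,8}: X {1,2,3,5}->{1,2}
Constraint 2 (W + X = Z) on D(W)={2,4,7} D(X)={1,2} D(Z)={4,6,8}: no change
Constraint 3 (W + X = Z) on D(W)={2,4,7} D(X)={1,2} D(Z)={4,6,8}: no change
So after all 3 constraints: D(X) = {1,2}

Answer: {1,2}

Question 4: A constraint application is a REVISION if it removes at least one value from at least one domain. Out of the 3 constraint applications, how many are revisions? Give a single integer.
Answer: 1

Derivation:
Constraint 1 (W + X = Z) on D(W)={2,4,7} D(X)={1,2,3,5} D(Z)={4,6,8}: X {1,2,3,5}->{1,2} => REVISION
Constraint 2 (W + X = Z) on D(W)={2,4,7} D(X)={1,2} D(Z)={4,6,8}: no change => not a revision
Constraint 3 (W + X = Z) on D(W)={2,4,7} D(X)={1,2} D(Z)={4,6,8}: no change => not a revision
Total revisions = 1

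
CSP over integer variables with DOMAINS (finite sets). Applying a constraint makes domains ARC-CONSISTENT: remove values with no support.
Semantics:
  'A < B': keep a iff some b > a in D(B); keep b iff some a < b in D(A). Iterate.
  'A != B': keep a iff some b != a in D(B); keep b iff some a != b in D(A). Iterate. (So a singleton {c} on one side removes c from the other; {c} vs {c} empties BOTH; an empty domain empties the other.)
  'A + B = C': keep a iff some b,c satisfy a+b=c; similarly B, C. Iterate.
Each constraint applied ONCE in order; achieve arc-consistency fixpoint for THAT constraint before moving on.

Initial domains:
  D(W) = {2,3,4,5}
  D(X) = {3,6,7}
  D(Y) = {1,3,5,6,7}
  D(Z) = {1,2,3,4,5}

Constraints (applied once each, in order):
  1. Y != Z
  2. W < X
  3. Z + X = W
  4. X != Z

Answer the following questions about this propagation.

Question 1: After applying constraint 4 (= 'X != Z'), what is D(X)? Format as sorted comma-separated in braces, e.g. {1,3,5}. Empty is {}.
Constraint 1 (Y != Z) on D(Y)={1,3,5,6,7} D(Z)={1,2,3,4,5}: no change
Constraint 2 (W < X) on D(W)={2,3,4,5} D(X)={3,6,7}: no change
Constraint 3 (Z + X = W) on D(Z)={1,2,3,4,5} D(X)={3,6,7} D(W)={2,3,4,5}: Z {1,2,3,4,5}->{1,2}; X {3,6,7}->{3}; W {2,3,4,5}->{4,5}
Constraint 4 (X != Z) on D(X)={3} D(Z)={1,2}: no change
So after constraint 4: D(X) = {3}

Answer: {3}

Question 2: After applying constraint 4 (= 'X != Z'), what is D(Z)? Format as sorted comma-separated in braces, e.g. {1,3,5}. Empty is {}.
Answer: {1,2}

Derivation:
Constraint 1 (Y != Z) on D(Y)={1,3,5,6,7} D(Z)={1,2,3,4,5}: no change
Constraint 2 (W < X) on D(W)={2,3,4,5} D(X)={3,6,7}: no change
Constraint 3 (Z + X = W) on D(Z)={1,2,3,4,5} D(X)={3,6,7} D(W)={2,3,4,5}: Z {1,2,3,4,5}->{1,2}; X {3,6,7}->{3}; W {2,3,4,5}->{4,5}
Constraint 4 (X != Z) on D(X)={3} D(Z)={1,2}: no change
So after constraint 4: D(Z) = {1,2}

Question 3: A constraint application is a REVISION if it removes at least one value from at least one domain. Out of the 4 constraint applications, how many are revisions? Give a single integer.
Constraint 1 (Y != Z) on D(Y)={1,3,5,6,7} D(Z)={1,2,3,4,5}: no change => not a revision
Constraint 2 (W < X) on D(W)={2,3,4,5} D(X)={3,6,7}: no change => not a revision
Constraint 3 (Z + X = W) on D(Z)={1,2,3,4,5} D(X)={3,6,7} D(W)={2,3,4,5}: Z {1,2,3,4,5}->{1,2}; X {3,6,7}->{3}; W {2,3,4,5}->{4,5} => REVISION
Constraint 4 (X != Z) on D(X)={3} D(Z)={1,2}: no change => not a revision
Total revisions = 1

Answer: 1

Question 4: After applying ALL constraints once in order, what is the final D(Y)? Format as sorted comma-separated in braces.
Constraint 1 (Y != Z) on D(Y)={1,3,5,6,7} D(Z)={1,2,3,4,5}: no change
Constraint 2 (W < X) on D(W)={2,3,4,5} D(X)={3,6,7}: no change
Constraint 3 (Z + X = W) on D(Z)={1,2,3,4,5} D(X)={3,6,7} D(W)={2,3,4,5}: Z {1,2,3,4,5}->{1,2}; X {3,6,7}->{3}; W {2,3,4,5}->{4,5}
Constraint 4 (X != Z) on D(X)={3} D(Z)={1,2}: no change
So after all 4 constraints: D(Y) = {1,3,5,6,7}

Answer: {1,3,5,6,7}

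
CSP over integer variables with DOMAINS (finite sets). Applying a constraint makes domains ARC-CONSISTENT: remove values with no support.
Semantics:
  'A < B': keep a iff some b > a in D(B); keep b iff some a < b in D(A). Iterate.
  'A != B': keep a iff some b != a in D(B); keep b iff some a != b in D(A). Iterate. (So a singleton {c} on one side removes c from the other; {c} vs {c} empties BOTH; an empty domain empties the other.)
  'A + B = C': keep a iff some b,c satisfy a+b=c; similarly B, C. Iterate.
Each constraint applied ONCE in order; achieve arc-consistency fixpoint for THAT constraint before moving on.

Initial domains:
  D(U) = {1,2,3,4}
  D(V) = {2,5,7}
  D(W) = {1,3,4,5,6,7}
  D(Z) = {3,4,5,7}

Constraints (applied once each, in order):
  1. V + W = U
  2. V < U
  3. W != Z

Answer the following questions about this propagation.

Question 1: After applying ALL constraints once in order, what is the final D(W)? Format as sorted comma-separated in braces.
Constraint 1 (V + W = U) on D(V)={2,5,7} D(W)={1,3,4,5,6,7} D(U)={1,2,3,4}: V {2,5,7}->{2}; W {1,3,4,5,6,7}->{1}; U {1,2,3,4}->{3}
Constraint 2 (V < U) on D(V)={2} D(U)={3}: no change
Constraint 3 (W != Z) on D(W)={1} D(Z)={3,4,5,7}: no change
So after all 3 constraints: D(W) = {1}

Answer: {1}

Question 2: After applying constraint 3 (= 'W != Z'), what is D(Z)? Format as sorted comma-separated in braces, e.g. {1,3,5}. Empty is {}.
Constraint 1 (V + W = U) on D(V)={2,5,7} D(W)={1,3,4,5,6,7} D(U)={1,2,3,4}: V {2,5,7}->{2}; W {1,3,4,5,6,7}->{1}; U {1,2,3,4}->{3}
Constraint 2 (V < U) on D(V)={2} D(U)={3}: no change
Constraint 3 (W != Z) on D(W)={1} D(Z)={3,4,5,7}: no change
So after constraint 3: D(Z) = {3,4,5,7}

Answer: {3,4,5,7}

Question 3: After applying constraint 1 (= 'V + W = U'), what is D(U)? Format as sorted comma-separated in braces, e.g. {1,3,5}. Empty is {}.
Answer: {3}

Derivation:
Constraint 1 (V + W = U) on D(V)={2,5,7} D(W)={1,3,4,5,6,7} D(U)={1,2,3,4}: V {2,5,7}->{2}; W {1,3,4,5,6,7}->{1}; U {1,2,3,4}->{3}
So after constraint 1: D(U) = {3}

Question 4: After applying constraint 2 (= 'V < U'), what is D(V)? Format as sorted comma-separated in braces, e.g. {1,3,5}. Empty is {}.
Answer: {2}

Derivation:
Constraint 1 (V + W = U) on D(V)={2,5,7} D(W)={1,3,4,5,6,7} D(U)={1,2,3,4}: V {2,5,7}->{2}; W {1,3,4,5,6,7}->{1}; U {1,2,3,4}->{3}
Constraint 2 (V < U) on D(V)={2} D(U)={3}: no change
So after constraint 2: D(V) = {2}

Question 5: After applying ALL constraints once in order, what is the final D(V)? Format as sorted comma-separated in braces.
Constraint 1 (V + W = U) on D(V)={2,5,7} D(W)={1,3,4,5,6,7} D(U)={1,2,3,4}: V {2,5,7}->{2}; W {1,3,4,5,6,7}->{1}; U {1,2,3,4}->{3}
Constraint 2 (V < U) on D(V)={2} D(U)={3}: no change
Constraint 3 (W != Z) on D(W)={1} D(Z)={3,4,5,7}: no change
So after all 3 constraints: D(V) = {2}

Answer: {2}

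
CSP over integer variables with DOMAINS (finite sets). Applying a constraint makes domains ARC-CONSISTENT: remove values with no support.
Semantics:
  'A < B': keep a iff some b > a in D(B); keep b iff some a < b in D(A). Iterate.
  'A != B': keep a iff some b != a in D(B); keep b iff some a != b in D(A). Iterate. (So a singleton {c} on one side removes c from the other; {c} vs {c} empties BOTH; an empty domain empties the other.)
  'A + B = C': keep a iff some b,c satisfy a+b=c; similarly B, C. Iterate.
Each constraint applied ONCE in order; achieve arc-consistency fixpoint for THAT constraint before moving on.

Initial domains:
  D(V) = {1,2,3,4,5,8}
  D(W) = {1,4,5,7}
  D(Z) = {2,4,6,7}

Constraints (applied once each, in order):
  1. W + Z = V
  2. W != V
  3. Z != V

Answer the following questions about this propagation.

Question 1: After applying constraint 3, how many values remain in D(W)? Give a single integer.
Constraint 1 (W + Z = V) on D(W)={1,4,5,7} D(Z)={2,4,6,7} D(V)={1,2,3,4,5,8}: W {1,4,5,7}->{1,4}; Z {2,4,6,7}->{2,4,7}; V {1,2,3,4,5,8}->{3,5,8}
Constraint 2 (W != V) on D(W)={1,4} D(V)={3,5,8}: no change
Constraint 3 (Z != V) on D(Z)={2,4,7} D(V)={3,5,8}: no change
So after constraint 3: D(W)={1,4}, size = 2

Answer: 2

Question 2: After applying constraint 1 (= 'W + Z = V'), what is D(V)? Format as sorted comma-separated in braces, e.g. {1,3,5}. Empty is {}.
Answer: {3,5,8}

Derivation:
Constraint 1 (W + Z = V) on D(W)={1,4,5,7} D(Z)={2,4,6,7} D(V)={1,2,3,4,5,8}: W {1,4,5,7}->{1,4}; Z {2,4,6,7}->{2,4,7}; V {1,2,3,4,5,8}->{3,5,8}
So after constraint 1: D(V) = {3,5,8}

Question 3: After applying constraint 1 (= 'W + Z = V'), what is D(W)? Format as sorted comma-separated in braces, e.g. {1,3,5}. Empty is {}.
Constraint 1 (W + Z = V) on D(W)={1,4,5,7} D(Z)={2,4,6,7} D(V)={1,2,3,4,5,8}: W {1,4,5,7}->{1,4}; Z {2,4,6,7}->{2,4,7}; V {1,2,3,4,5,8}->{3,5,8}
So after constraint 1: D(W) = {1,4}

Answer: {1,4}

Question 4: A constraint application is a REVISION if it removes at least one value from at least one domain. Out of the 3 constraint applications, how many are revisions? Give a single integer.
Answer: 1

Derivation:
Constraint 1 (W + Z = V) on D(W)={1,4,5,7} D(Z)={2,4,6,7} D(V)={1,2,3,4,5,8}: W {1,4,5,7}->{1,4}; Z {2,4,6,7}->{2,4,7}; V {1,2,3,4,5,8}->{3,5,8} => REVISION
Constraint 2 (W != V) on D(W)={1,4} D(V)={3,5,8}: no change => not a revision
Constraint 3 (Z != V) on D(Z)={2,4,7} D(V)={3,5,8}: no change => not a revision
Total revisions = 1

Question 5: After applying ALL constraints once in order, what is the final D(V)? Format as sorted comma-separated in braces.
Answer: {3,5,8}

Derivation:
Constraint 1 (W + Z = V) on D(W)={1,4,5,7} D(Z)={2,4,6,7} D(V)={1,2,3,4,5,8}: W {1,4,5,7}->{1,4}; Z {2,4,6,7}->{2,4,7}; V {1,2,3,4,5,8}->{3,5,8}
Constraint 2 (W != V) on D(W)={1,4} D(V)={3,5,8}: no change
Constraint 3 (Z != V) on D(Z)={2,4,7} D(V)={3,5,8}: no change
So after all 3 constraints: D(V) = {3,5,8}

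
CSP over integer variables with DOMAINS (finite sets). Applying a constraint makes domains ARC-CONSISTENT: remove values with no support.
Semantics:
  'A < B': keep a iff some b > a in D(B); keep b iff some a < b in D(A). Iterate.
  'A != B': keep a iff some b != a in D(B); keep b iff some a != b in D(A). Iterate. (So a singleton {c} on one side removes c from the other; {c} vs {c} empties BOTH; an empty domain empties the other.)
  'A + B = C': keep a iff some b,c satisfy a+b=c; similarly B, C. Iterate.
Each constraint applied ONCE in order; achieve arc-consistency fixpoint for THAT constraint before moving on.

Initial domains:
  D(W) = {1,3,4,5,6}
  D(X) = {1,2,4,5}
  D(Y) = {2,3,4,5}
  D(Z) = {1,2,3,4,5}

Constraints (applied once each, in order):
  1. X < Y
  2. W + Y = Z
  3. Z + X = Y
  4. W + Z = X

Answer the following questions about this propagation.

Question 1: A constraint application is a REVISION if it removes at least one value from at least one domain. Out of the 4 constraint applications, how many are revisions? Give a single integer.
Answer: 4

Derivation:
Constraint 1 (X < Y) on D(X)={1,2,4,5} D(Y)={2,3,4,5}: X {1,2,4,5}->{1,2,4} => REVISION
Constraint 2 (W + Y = Z) on D(W)={1,3,4,5,6} D(Y)={2,3,4,5} D(Z)={1,2,3,4,5}: W {1,3,4,5,6}->{1,3}; Y {2,3,4,5}->{2,3,4}; Z {1,2,3,4,5}->{3,4,5} => REVISION
Constraint 3 (Z + X = Y) on D(Z)={3,4,5} D(X)={1,2,4} D(Y)={2,3,4}: Z {3,4,5}->{3}; X {1,2,4}->{1}; Y {2,3,4}->{4} => REVISION
Constraint 4 (W + Z = X) on D(W)={1,3} D(Z)={3} D(X)={1}: W {1,3}->{}; Z {3}->{}; X {1}->{} => REVISION
Total revisions = 4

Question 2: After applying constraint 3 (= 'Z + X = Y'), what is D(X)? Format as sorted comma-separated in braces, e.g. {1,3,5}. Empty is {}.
Constraint 1 (X < Y) on D(X)={1,2,4,5} D(Y)={2,3,4,5}: X {1,2,4,5}->{1,2,4}
Constraint 2 (W + Y = Z) on D(W)={1,3,4,5,6} D(Y)={2,3,4,5} D(Z)={1,2,3,4,5}: W {1,3,4,5,6}->{1,3}; Y {2,3,4,5}->{2,3,4}; Z {1,2,3,4,5}->{3,4,5}
Constraint 3 (Z + X = Y) on D(Z)={3,4,5} D(X)={1,2,4} D(Y)={2,3,4}: Z {3,4,5}->{3}; X {1,2,4}->{1}; Y {2,3,4}->{4}
So after constraint 3: D(X) = {1}

Answer: {1}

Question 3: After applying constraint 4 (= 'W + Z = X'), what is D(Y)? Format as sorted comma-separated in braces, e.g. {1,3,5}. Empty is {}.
Constraint 1 (X < Y) on D(X)={1,2,4,5} D(Y)={2,3,4,5}: X {1,2,4,5}->{1,2,4}
Constraint 2 (W + Y = Z) on D(W)={1,3,4,5,6} D(Y)={2,3,4,5} D(Z)={1,2,3,4,5}: W {1,3,4,5,6}->{1,3}; Y {2,3,4,5}->{2,3,4}; Z {1,2,3,4,5}->{3,4,5}
Constraint 3 (Z + X = Y) on D(Z)={3,4,5} D(X)={1,2,4} D(Y)={2,3,4}: Z {3,4,5}->{3}; X {1,2,4}->{1}; Y {2,3,4}->{4}
Constraint 4 (W + Z = X) on D(W)={1,3} D(Z)={3} D(X)={1}: W {1,3}->{}; Z {3}->{}; X {1}->{}
So after constraint 4: D(Y) = {4}

Answer: {4}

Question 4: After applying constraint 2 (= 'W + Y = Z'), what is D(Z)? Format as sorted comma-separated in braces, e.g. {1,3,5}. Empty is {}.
Constraint 1 (X < Y) on D(X)={1,2,4,5} D(Y)={2,3,4,5}: X {1,2,4,5}->{1,2,4}
Constraint 2 (W + Y = Z) on D(W)={1,3,4,5,6} D(Y)={2,3,4,5} D(Z)={1,2,3,4,5}: W {1,3,4,5,6}->{1,3}; Y {2,3,4,5}->{2,3,4}; Z {1,2,3,4,5}->{3,4,5}
So after constraint 2: D(Z) = {3,4,5}

Answer: {3,4,5}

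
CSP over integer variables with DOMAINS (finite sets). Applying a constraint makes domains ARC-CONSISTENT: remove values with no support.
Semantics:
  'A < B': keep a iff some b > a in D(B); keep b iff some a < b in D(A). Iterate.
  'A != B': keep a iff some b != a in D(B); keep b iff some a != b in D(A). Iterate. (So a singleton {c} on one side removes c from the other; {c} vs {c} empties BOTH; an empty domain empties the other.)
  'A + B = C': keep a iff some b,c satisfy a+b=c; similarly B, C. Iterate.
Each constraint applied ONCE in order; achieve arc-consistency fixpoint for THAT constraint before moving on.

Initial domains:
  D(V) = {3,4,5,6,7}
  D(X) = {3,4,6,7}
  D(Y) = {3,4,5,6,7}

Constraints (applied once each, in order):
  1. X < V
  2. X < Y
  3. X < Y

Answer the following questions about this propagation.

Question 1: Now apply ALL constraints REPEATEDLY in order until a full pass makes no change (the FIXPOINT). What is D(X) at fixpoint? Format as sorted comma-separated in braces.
pass 0 (initial): D(X)={3,4,6,7}
pass 1: V {3,4,5,6,7}->{4,5,6,7}; X {3,4,6,7}->{3,4,6}; Y {3,4,5,6,7}->{4,5,6,7}
pass 2: no change
Fixpoint after 2 passes: D(X) = {3,4,6}

Answer: {3,4,6}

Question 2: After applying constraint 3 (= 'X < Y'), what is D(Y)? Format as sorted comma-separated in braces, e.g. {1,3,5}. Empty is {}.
Answer: {4,5,6,7}

Derivation:
Constraint 1 (X < V) on D(X)={3,4,6,7} D(V)={3,4,5,6,7}: X {3,4,6,7}->{3,4,6}; V {3,4,5,6,7}->{4,5,6,7}
Constraint 2 (X < Y) on D(X)={3,4,6} D(Y)={3,4,5,6,7}: Y {3,4,5,6,7}->{4,5,6,7}
Constraint 3 (X < Y) on D(X)={3,4,6} D(Y)={4,5,6,7}: no change
So after constraint 3: D(Y) = {4,5,6,7}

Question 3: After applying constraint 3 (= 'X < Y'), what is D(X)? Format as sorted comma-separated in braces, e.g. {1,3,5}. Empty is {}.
Constraint 1 (X < V) on D(X)={3,4,6,7} D(V)={3,4,5,6,7}: X {3,4,6,7}->{3,4,6}; V {3,4,5,6,7}->{4,5,6,7}
Constraint 2 (X < Y) on D(X)={3,4,6} D(Y)={3,4,5,6,7}: Y {3,4,5,6,7}->{4,5,6,7}
Constraint 3 (X < Y) on D(X)={3,4,6} D(Y)={4,5,6,7}: no change
So after constraint 3: D(X) = {3,4,6}

Answer: {3,4,6}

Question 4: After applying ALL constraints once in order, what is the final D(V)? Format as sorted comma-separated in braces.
Constraint 1 (X < V) on D(X)={3,4,6,7} D(V)={3,4,5,6,7}: X {3,4,6,7}->{3,4,6}; V {3,4,5,6,7}->{4,5,6,7}
Constraint 2 (X < Y) on D(X)={3,4,6} D(Y)={3,4,5,6,7}: Y {3,4,5,6,7}->{4,5,6,7}
Constraint 3 (X < Y) on D(X)={3,4,6} D(Y)={4,5,6,7}: no change
So after all 3 constraints: D(V) = {4,5,6,7}

Answer: {4,5,6,7}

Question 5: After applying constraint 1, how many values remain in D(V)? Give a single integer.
Answer: 4

Derivation:
Constraint 1 (X < V) on D(X)={3,4,6,7} D(V)={3,4,5,6,7}: X {3,4,6,7}->{3,4,6}; V {3,4,5,6,7}->{4,5,6,7}
So after constraint 1: D(V)={4,5,6,7}, size = 4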